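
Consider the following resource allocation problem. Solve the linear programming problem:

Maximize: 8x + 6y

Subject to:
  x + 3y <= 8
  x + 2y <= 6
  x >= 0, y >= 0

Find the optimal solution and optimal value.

Feasible vertices: (0, 0), (0, 8/3), (2, 2), (6, 0)
Objective 8x + 6y at each:
  (0, 0): 0
  (0, 8/3): 16
  (2, 2): 28
  (6, 0): 48
Maximum is 48 at (6, 0).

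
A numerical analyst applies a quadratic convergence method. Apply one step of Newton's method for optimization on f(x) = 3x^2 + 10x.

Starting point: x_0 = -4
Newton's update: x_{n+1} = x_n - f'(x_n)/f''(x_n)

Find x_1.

f(x) = 3x^2 + 10x
f'(x) = 6x + (10), f''(x) = 6
Newton step: x_1 = x_0 - f'(x_0)/f''(x_0)
f'(-4) = -14
x_1 = -4 - -14/6 = -5/3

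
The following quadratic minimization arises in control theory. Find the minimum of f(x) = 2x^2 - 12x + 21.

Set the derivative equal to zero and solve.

f(x) = 2x^2 - 12x + 21
f'(x) = 4x + (-12) = 0
x = 12/4 = 3
f(3) = 3
Since f''(x) = 4 > 0, this is a minimum.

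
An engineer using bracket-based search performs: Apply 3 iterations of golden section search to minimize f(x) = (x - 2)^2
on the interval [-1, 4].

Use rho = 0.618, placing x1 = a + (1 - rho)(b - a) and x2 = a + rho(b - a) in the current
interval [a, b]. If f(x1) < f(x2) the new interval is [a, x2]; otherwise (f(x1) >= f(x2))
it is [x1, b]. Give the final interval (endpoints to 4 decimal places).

Golden section search for min of f(x) = (x - 2)^2 on [-1, 4].
Each step: x1 = a + (1 - rho)(b - a), x2 = a + rho(b - a); if f(x1) < f(x2) keep [a, x2], otherwise keep [x1, b].
Step 1: [-1.0000, 4.0000], x1=0.9100 (f=1.1881), x2=2.0900 (f=0.0081); f(x1) > f(x2) => keep [0.9100, 4.0000]
Step 2: [0.9100, 4.0000], x1=2.0904 (f=0.0082), x2=2.8196 (f=0.6718); f(x1) < f(x2) => keep [0.9100, 2.8196]
Step 3: [0.9100, 2.8196], x1=1.6395 (f=0.1300), x2=2.0901 (f=0.0081); f(x1) > f(x2) => keep [1.6395, 2.8196]
Final interval: [1.6395, 2.8196]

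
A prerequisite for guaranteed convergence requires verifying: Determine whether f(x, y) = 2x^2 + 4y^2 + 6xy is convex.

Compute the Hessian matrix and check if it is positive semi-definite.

f(x,y) = 2x^2 + 4y^2 + 6xy
Hessian H = [[4, 6], [6, 8]]
trace(H) = 12, det(H) = -4
Eigenvalues: (12 +/- sqrt(160)) / 2 = 12.32, -0.3246
Since not both eigenvalues positive, f is neither convex nor concave.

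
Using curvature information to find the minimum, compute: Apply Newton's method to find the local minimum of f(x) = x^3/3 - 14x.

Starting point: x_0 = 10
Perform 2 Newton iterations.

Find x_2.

f(x) = x^3/3 - 14x
f'(x) = x^2 - 14, f''(x) = 2x
Newton update: x_{n+1} = x_n - (x_n^2 - 14)/(2*x_n)
Step 1: x_0 = 10, f'=86, f''=20, x_1 = 57/10
Step 2: x_1 = 57/10, f'=1849/100, f''=57/5, x_2 = 4649/1140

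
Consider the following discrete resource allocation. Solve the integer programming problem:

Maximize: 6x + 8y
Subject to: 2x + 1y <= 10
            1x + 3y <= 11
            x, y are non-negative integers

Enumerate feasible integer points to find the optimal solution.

Constraint 1: 2x + 1y <= 10
Constraint 2: 1x + 3y <= 11
Feasible x range (need y >= 0): 0 <= x <= min(10/2, 11/1) => x in {0, ..., 5}.
Enumerate feasible integer points row by row (the coefficient of y is 8 > 0, so for each x the largest feasible y gives the best value):
  x = 0: y <= min((10 - 2*0)/1, (11 - 1*0)/3) => y in {0, ..., 3}; best 6*0 + 8*3 = 24
  x = 1: y <= min((10 - 2*1)/1, (11 - 1*1)/3) => y in {0, ..., 3}; best 6*1 + 8*3 = 30
  x = 2: y <= min((10 - 2*2)/1, (11 - 1*2)/3) => y in {0, ..., 3}; best 6*2 + 8*3 = 36
  x = 3: y <= min((10 - 2*3)/1, (11 - 1*3)/3) => y in {0, ..., 2}; best 6*3 + 8*2 = 34
  x = 4: y <= min((10 - 2*4)/1, (11 - 1*4)/3) => y in {0, ..., 2}; best 6*4 + 8*2 = 40
  x = 5: y <= min((10 - 2*5)/1, (11 - 1*5)/3) => y in {0}; best 6*5 + 8*0 = 30
The maximum 6x + 8y = 40 is achieved at x = 4, y = 2.
Check: 2*4 + 1*2 = 10 <= 10 and 1*4 + 3*2 = 10 <= 11.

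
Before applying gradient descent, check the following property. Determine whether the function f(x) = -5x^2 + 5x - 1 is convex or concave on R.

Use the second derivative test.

f(x) = -5x^2 + 5x - 1
f'(x) = -10x + 5
f''(x) = -10
Since f''(x) = -10 < 0 for all x, f is concave on R.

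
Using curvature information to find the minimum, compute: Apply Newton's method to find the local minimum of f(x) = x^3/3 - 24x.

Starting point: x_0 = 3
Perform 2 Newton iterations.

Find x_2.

f(x) = x^3/3 - 24x
f'(x) = x^2 - 24, f''(x) = 2x
Newton update: x_{n+1} = x_n - (x_n^2 - 24)/(2*x_n)
Step 1: x_0 = 3, f'=-15, f''=6, x_1 = 11/2
Step 2: x_1 = 11/2, f'=25/4, f''=11, x_2 = 217/44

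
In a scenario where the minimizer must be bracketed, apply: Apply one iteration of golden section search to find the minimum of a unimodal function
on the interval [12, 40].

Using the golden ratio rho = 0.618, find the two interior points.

Golden section search on [12, 40].
Golden ratio rho = 0.618 (approx).
Interior points:
  x_1 = 12 + (1-0.618)*28 = 22.6960
  x_2 = 12 + 0.618*28 = 29.3040
Compare f(x_1) and f(x_2) to determine which subinterval to keep.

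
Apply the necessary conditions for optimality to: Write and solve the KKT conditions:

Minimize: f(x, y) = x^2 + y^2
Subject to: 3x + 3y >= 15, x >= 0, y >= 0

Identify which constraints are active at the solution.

KKT conditions for min x^2 + y^2 s.t. 3x + 3y >= 15, x >= 0, y >= 0:
Stationarity: 2x = mu*3 + mu_x, 2y = mu*3 + mu_y, with mu, mu_x, mu_y >= 0
Complementary slackness: mu*(3x + 3y - 15) = 0, mu_x*x = 0, mu_y*y = 0
(0, 0) is infeasible (3*0 + 3*0 < 15), so if mu = 0 stationarity would force x = mu_x/2 >= 0, y = mu_y/2 >= 0 with mu_x*x = mu_y*y = 0, i.e. x = y = 0: contradiction. Hence mu > 0 and 3x + 3y = 15 is active.
Try x > 0, y > 0 (so mu_x = mu_y = 0): x = 3*mu/2, y = 3*mu/2
Substitute: 3*(3*mu/2) + 3*(3*mu/2) = 15
  mu*18/2 = 15 => mu = 5/3
x* = 5/2 > 0, y* = 5/2 > 0, consistent with mu_x = mu_y = 0.
f is convex and the constraints are linear, so this KKT point is the global minimum.
f* = 25/2
Active constraints: 3x + 3y >= 15 (holds with equality, mu = 5/3 > 0); x >= 0 and y >= 0 are inactive (mu_x = mu_y = 0).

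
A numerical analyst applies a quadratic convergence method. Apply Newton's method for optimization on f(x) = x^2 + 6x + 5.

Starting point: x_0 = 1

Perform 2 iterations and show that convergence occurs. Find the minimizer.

f(x) = x^2 + 6x + 5, f'(x) = 2x + (6), f''(x) = 2
Step 1: f'(1) = 8, x_1 = 1 - 8/2 = -3
Step 2: f'(-3) = 0, x_2 = -3 (converged)
Newton's method converges in 1 step for quadratics.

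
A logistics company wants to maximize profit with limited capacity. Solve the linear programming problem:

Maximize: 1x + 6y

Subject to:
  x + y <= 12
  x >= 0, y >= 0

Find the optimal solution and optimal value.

The feasible region has vertices at [(0, 0), (12, 0), (0, 12)].
Checking objective 1x + 6y at each vertex:
  (0, 0): 1*0 + 6*0 = 0
  (12, 0): 1*12 + 6*0 = 12
  (0, 12): 1*0 + 6*12 = 72
Maximum is 72 at (0, 12).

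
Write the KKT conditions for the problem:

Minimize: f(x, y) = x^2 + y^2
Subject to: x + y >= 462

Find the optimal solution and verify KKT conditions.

KKT conditions for min x^2 + y^2 s.t. x + y >= 462:
Stationarity: 2x = mu, 2y = mu
So x = y = mu/2.
Complementary slackness: mu*(x + y - 462) = 0
Primal feasibility: x + y >= 462; dual feasibility: mu >= 0
If mu = 0 then x = y = 0, but 0 + 0 < 462 is infeasible, so the constraint is active.
Constraint active: x + y = 2*(mu/2) = 462 => mu = 462
x = y = 231, f = 106722
Verify: stationarity 2*231 = 462 = mu; primal 231 + 231 = 462 >= 462; dual mu = 462 >= 0; complementary slackness 462*(462 - 462) = 0. All KKT conditions hold.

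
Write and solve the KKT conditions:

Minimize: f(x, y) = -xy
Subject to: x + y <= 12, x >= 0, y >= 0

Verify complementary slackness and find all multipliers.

Problem: min -xy s.t. x + y <= 12 (multiplier lambda), x >= 0 (mu_x), y >= 0 (mu_y)
KKT stationarity: -y + lambda - mu_x = 0, -x + lambda - mu_y = 0, with lambda, mu_x, mu_y >= 0
Complementary slackness: lambda*(x + y - 12) = 0, mu_x*x = 0, mu_y*y = 0
If lambda = 0: y = -mu_x <= 0 and x = -mu_y <= 0 force x = y = 0 with f = 0; but x = y = 6 is feasible with f = -36 < 0, so this is not the minimum. Hence lambda > 0 and x + y = 12.
Try x > 0, y > 0 (so mu_x = mu_y = 0): y = lambda, x = lambda => x = y = lambda
x + y = 12 => 2*lambda = 12 => lambda = 6
x* = y* = 6 > 0, consistent with mu_x = mu_y = 0.
(Any feasible point with x = 0 or y = 0 has f = 0 > -36, so the minimum is not on those boundaries.)
min(-xy) = -36 (i.e. max xy = 36)
Multipliers: lambda = 6, mu_x = 0, mu_y = 0
Complementary slackness: lambda*(x + y - 12) = 6*(6 + 6 - 12) = 0, mu_x*x = 0*6 = 0, mu_y*y = 0*6 = 0. Satisfied.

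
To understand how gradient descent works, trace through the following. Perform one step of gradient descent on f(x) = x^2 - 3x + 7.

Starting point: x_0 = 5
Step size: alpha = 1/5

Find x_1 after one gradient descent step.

f(x) = x^2 - 3x + 7
f'(x) = 2x - 3
f'(5) = 2*5 + (-3) = 7
x_1 = x_0 - alpha * f'(x_0) = 5 - 1/5 * 7 = 18/5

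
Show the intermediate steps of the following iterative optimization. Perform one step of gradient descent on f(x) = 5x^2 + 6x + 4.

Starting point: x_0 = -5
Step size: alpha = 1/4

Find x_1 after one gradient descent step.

f(x) = 5x^2 + 6x + 4
f'(x) = 10x + 6
f'(-5) = 10*-5 + (6) = -44
x_1 = x_0 - alpha * f'(x_0) = -5 - 1/4 * -44 = 6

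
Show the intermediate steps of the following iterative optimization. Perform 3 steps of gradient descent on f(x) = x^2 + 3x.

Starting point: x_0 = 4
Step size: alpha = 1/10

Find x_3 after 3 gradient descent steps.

f(x) = x^2 + 3x, f'(x) = 2x + (3)
Step 1: f'(4) = 11, x_1 = 4 - 1/10 * 11 = 29/10
Step 2: f'(29/10) = 44/5, x_2 = 29/10 - 1/10 * 44/5 = 101/50
Step 3: f'(101/50) = 176/25, x_3 = 101/50 - 1/10 * 176/25 = 329/250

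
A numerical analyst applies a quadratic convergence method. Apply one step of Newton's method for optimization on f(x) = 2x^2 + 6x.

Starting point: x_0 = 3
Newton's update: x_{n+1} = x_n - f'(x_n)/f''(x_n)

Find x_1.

f(x) = 2x^2 + 6x
f'(x) = 4x + (6), f''(x) = 4
Newton step: x_1 = x_0 - f'(x_0)/f''(x_0)
f'(3) = 18
x_1 = 3 - 18/4 = -3/2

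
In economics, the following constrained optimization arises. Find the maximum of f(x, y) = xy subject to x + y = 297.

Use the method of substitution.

Substitute y = 297 - x into f(x,y) = xy:
g(x) = x(297 - x) = 297x - x^2
g'(x) = 297 - 2x = 0  =>  x = 297/2
y = 297 - 297/2 = 297/2
Maximum value = (297/2) * (297/2) = 88209/4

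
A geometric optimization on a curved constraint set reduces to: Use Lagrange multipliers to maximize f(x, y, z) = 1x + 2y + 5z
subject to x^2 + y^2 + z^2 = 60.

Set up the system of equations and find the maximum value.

Lagrange conditions: 1 = 2*lambda*x, 2 = 2*lambda*y, 5 = 2*lambda*z
So x:1 = y:2 = z:5, i.e. x = 1t, y = 2t, z = 5t
Constraint: t^2*(1^2 + 2^2 + 5^2) = 60
  t^2 * 30 = 60  =>  t = sqrt(2)
Maximum = 1*1t + 2*2t + 5*5t = 30*sqrt(2) = sqrt(1800)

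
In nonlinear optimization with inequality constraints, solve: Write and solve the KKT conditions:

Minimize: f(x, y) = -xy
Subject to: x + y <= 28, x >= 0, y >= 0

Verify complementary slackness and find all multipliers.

Problem: min -xy s.t. x + y <= 28 (multiplier lambda), x >= 0 (mu_x), y >= 0 (mu_y)
KKT stationarity: -y + lambda - mu_x = 0, -x + lambda - mu_y = 0, with lambda, mu_x, mu_y >= 0
Complementary slackness: lambda*(x + y - 28) = 0, mu_x*x = 0, mu_y*y = 0
If lambda = 0: y = -mu_x <= 0 and x = -mu_y <= 0 force x = y = 0 with f = 0; but x = y = 14 is feasible with f = -196 < 0, so this is not the minimum. Hence lambda > 0 and x + y = 28.
Try x > 0, y > 0 (so mu_x = mu_y = 0): y = lambda, x = lambda => x = y = lambda
x + y = 28 => 2*lambda = 28 => lambda = 14
x* = y* = 14 > 0, consistent with mu_x = mu_y = 0.
(Any feasible point with x = 0 or y = 0 has f = 0 > -196, so the minimum is not on those boundaries.)
min(-xy) = -196 (i.e. max xy = 196)
Multipliers: lambda = 14, mu_x = 0, mu_y = 0
Complementary slackness: lambda*(x + y - 28) = 14*(14 + 14 - 28) = 0, mu_x*x = 0*14 = 0, mu_y*y = 0*14 = 0. Satisfied.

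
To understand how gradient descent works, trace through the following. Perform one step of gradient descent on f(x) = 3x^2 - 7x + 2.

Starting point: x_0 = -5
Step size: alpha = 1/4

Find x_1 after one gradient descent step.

f(x) = 3x^2 - 7x + 2
f'(x) = 6x - 7
f'(-5) = 6*-5 + (-7) = -37
x_1 = x_0 - alpha * f'(x_0) = -5 - 1/4 * -37 = 17/4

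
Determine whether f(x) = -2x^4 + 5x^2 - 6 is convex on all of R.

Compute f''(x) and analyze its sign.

f(x) = -2x^4 + 5x^2 - 6
f'(x) = -8x^3 + 10x
f''(x) = -24x^2 + 10
f''(x) = -24x^2 + 10 -> -inf as |x| -> inf
Therefore, f is not globally convex on R.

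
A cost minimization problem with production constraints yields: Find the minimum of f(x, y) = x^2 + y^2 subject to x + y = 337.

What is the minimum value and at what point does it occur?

Substitute y = 337 - x into f(x,y) = x^2 + y^2:
g(x) = x^2 + (337 - x)^2 = 2x^2 - 674x + 113569
g'(x) = 4x - 674 = 0  =>  x = 337/2
y = 337 - 337/2 = 337/2
Minimum value = (337/2)^2 + (337/2)^2 = 113569/2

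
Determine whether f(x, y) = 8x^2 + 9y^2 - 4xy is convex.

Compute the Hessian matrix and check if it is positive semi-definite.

f(x,y) = 8x^2 + 9y^2 - 4xy
Hessian H = [[16, -4], [-4, 18]]
trace(H) = 34, det(H) = 272
Eigenvalues: (34 +/- sqrt(68)) / 2 = 21.12, 12.88
Since both eigenvalues > 0, f is convex.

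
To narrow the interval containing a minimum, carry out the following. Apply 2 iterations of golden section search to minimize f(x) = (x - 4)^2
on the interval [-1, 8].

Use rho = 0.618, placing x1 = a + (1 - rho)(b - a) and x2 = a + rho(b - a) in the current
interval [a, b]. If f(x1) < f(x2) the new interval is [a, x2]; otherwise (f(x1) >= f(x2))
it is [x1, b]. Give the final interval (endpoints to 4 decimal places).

Golden section search for min of f(x) = (x - 4)^2 on [-1, 8].
Each step: x1 = a + (1 - rho)(b - a), x2 = a + rho(b - a); if f(x1) < f(x2) keep [a, x2], otherwise keep [x1, b].
Step 1: [-1.0000, 8.0000], x1=2.4380 (f=2.4398), x2=4.5620 (f=0.3158); f(x1) > f(x2) => keep [2.4380, 8.0000]
Step 2: [2.4380, 8.0000], x1=4.5627 (f=0.3166), x2=5.8753 (f=3.5168); f(x1) < f(x2) => keep [2.4380, 5.8753]
Final interval: [2.4380, 5.8753]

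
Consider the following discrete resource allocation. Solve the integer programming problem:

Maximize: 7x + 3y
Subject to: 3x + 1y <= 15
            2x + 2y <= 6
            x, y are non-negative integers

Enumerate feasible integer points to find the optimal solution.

Constraint 1: 3x + 1y <= 15
Constraint 2: 2x + 2y <= 6
Feasible x range (need y >= 0): 0 <= x <= min(15/3, 6/2) => x in {0, ..., 3}.
Enumerate feasible integer points row by row (the coefficient of y is 3 > 0, so for each x the largest feasible y gives the best value):
  x = 0: y <= min((15 - 3*0)/1, (6 - 2*0)/2) => y in {0, ..., 3}; best 7*0 + 3*3 = 9
  x = 1: y <= min((15 - 3*1)/1, (6 - 2*1)/2) => y in {0, ..., 2}; best 7*1 + 3*2 = 13
  x = 2: y <= min((15 - 3*2)/1, (6 - 2*2)/2) => y in {0, ..., 1}; best 7*2 + 3*1 = 17
  x = 3: y <= min((15 - 3*3)/1, (6 - 2*3)/2) => y in {0}; best 7*3 + 3*0 = 21
The maximum 7x + 3y = 21 is achieved at x = 3, y = 0.
Check: 3*3 + 1*0 = 9 <= 15 and 2*3 + 2*0 = 6 <= 6.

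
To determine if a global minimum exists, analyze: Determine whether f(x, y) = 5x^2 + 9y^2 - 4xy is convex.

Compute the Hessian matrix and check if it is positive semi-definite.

f(x,y) = 5x^2 + 9y^2 - 4xy
Hessian H = [[10, -4], [-4, 18]]
trace(H) = 28, det(H) = 164
Eigenvalues: (28 +/- sqrt(128)) / 2 = 19.66, 8.343
Since both eigenvalues > 0, f is convex.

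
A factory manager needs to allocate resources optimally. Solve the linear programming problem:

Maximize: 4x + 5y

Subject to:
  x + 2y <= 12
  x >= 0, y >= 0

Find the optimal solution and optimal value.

The feasible region has vertices at [(0, 0), (12, 0), (0, 6)].
Checking objective 4x + 5y at each vertex:
  (0, 0): 4*0 + 5*0 = 0
  (12, 0): 4*12 + 5*0 = 48
  (0, 6): 4*0 + 5*6 = 30
Maximum is 48 at (12, 0).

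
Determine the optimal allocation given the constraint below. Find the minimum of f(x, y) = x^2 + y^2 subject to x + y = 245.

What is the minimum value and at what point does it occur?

Substitute y = 245 - x into f(x,y) = x^2 + y^2:
g(x) = x^2 + (245 - x)^2 = 2x^2 - 490x + 60025
g'(x) = 4x - 490 = 0  =>  x = 245/2
y = 245 - 245/2 = 245/2
Minimum value = (245/2)^2 + (245/2)^2 = 60025/2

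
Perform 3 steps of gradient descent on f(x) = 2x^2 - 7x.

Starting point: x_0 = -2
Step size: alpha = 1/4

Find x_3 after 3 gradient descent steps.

f(x) = 2x^2 - 7x, f'(x) = 4x + (-7)
Step 1: f'(-2) = -15, x_1 = -2 - 1/4 * -15 = 7/4
Step 2: f'(7/4) = 0, x_2 = 7/4 - 1/4 * 0 = 7/4
Step 3: f'(7/4) = 0, x_3 = 7/4 - 1/4 * 0 = 7/4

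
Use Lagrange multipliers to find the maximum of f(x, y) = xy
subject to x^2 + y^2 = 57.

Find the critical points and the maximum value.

Lagrange conditions: y = 2*lambda*x and x = 2*lambda*y
If x = 0 then y = 0, violating the constraint, so x, y != 0.
Dividing: y/x = x/y => x^2 = y^2 => y = x or y = -x
Constraint: 2x^2 = 57 => x^2 = 57/2 => x = +/-sqrt(57/2)
Critical points: (sqrt(57/2), sqrt(57/2)), (-sqrt(57/2), -sqrt(57/2)), (sqrt(57/2), -sqrt(57/2)), (-sqrt(57/2), sqrt(57/2))
  y = x:  xy = x^2 = 57/2  at (sqrt(57/2), sqrt(57/2)) and (-sqrt(57/2), -sqrt(57/2))
  y = -x: xy = -x^2 = -57/2 at (sqrt(57/2), -sqrt(57/2)) and (-sqrt(57/2), sqrt(57/2))
Maximum xy = 57/2 at (sqrt(57/2), sqrt(57/2)) and (-sqrt(57/2), -sqrt(57/2))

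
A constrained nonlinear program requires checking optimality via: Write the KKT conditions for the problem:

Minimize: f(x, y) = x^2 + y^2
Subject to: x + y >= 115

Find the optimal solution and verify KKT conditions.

KKT conditions for min x^2 + y^2 s.t. x + y >= 115:
Stationarity: 2x = mu, 2y = mu
So x = y = mu/2.
Complementary slackness: mu*(x + y - 115) = 0
Primal feasibility: x + y >= 115; dual feasibility: mu >= 0
If mu = 0 then x = y = 0, but 0 + 0 < 115 is infeasible, so the constraint is active.
Constraint active: x + y = 2*(mu/2) = 115 => mu = 115
x = y = 115/2, f = 13225/2
Verify: stationarity 2*(115/2) = 115 = mu; primal 115/2 + 115/2 = 115 >= 115; dual mu = 115 >= 0; complementary slackness 115*(115 - 115) = 0. All KKT conditions hold.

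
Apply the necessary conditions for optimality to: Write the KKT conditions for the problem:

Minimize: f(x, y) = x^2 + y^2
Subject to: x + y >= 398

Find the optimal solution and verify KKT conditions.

KKT conditions for min x^2 + y^2 s.t. x + y >= 398:
Stationarity: 2x = mu, 2y = mu
So x = y = mu/2.
Complementary slackness: mu*(x + y - 398) = 0
Primal feasibility: x + y >= 398; dual feasibility: mu >= 0
If mu = 0 then x = y = 0, but 0 + 0 < 398 is infeasible, so the constraint is active.
Constraint active: x + y = 2*(mu/2) = 398 => mu = 398
x = y = 199, f = 79202
Verify: stationarity 2*199 = 398 = mu; primal 199 + 199 = 398 >= 398; dual mu = 398 >= 0; complementary slackness 398*(398 - 398) = 0. All KKT conditions hold.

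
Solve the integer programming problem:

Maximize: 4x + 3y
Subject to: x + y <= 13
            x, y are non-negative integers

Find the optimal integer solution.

Objective: 4x + 3y, constraint: x + y <= 13
Coefficient of x is 4 >= coefficient of y is 3, so allocate the entire budget to x.
Optimal: x = 13, y = 0, value = 52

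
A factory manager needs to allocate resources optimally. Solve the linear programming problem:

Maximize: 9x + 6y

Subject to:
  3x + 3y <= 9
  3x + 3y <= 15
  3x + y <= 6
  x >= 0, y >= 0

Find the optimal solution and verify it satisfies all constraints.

Feasible vertices: (0, 0), (0, 3), (3/2, 3/2), (2, 0)
Objective 9x + 6y at each vertex:
  (0, 0): 0
  (0, 3): 18
  (3/2, 3/2): 45/2
  (2, 0): 18
Maximum is 45/2 at (3/2, 3/2).
Verify constraints at (x, y) = (3/2, 3/2):
  3*(3/2) + 3*(3/2) = 9 <= 9 (active)
  3*(3/2) + 3*(3/2) = 9 <= 15
  3*(3/2) + 1*(3/2) = 6 <= 6 (active)
  x = 3/2 >= 0, y = 3/2 >= 0. All constraints satisfied.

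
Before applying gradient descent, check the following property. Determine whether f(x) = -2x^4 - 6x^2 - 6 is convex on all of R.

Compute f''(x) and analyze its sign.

f(x) = -2x^4 - 6x^2 - 6
f'(x) = -8x^3 + -12x
f''(x) = -24x^2 + -12
f''(x) = -24x^2 + -12 <= -12 < 0 for all x
Therefore, f is concave on R.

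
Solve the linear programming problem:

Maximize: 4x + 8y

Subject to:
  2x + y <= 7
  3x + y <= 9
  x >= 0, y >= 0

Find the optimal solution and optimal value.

Feasible vertices: (0, 0), (0, 7), (2, 3), (3, 0)
Objective 4x + 8y at each:
  (0, 0): 0
  (0, 7): 56
  (2, 3): 32
  (3, 0): 12
Maximum is 56 at (0, 7).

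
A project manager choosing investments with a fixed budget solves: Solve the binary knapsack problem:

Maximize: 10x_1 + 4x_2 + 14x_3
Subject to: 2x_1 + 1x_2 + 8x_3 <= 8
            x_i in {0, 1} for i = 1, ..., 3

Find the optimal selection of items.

Items: item 1 (v=10, w=2), item 2 (v=4, w=1), item 3 (v=14, w=8)
Capacity: 8
Checking all 8 subsets (w = total weight, v = total value):
  {}: w = 0, v = 0
  {1}: w = 2, v = 10
  {2}: w = 1, v = 4
  {3}: w = 8, v = 14
  {1, 2}: w = 3, v = 14
  {1, 3}: w = 10 > 8, infeasible
  {2, 3}: w = 9 > 8, infeasible
  {1, 2, 3}: w = 11 > 8, infeasible
Best feasible subset: items [3]
(The same value 14 is also attained by {1, 2}.)
Total weight: 8 <= 8, total value: 14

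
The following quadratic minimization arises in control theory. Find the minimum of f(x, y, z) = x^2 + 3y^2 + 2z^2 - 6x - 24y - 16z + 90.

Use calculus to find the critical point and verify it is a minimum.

f(x,y,z) = x^2 + 3y^2 + 2z^2 - 6x - 24y - 16z + 90
df/dx = 2x + (-6) = 0 => x = 3
df/dy = 6y + (-24) = 0 => y = 4
df/dz = 4z + (-16) = 0 => z = 4
f(3,4,4) = 1*(3)^2 + 3*(4)^2 + 2*(4)^2 + -6*(3) + -24*(4) + -16*(4) + 90 = 1
Hessian is diagonal with entries 2, 6, 4 > 0, confirmed minimum.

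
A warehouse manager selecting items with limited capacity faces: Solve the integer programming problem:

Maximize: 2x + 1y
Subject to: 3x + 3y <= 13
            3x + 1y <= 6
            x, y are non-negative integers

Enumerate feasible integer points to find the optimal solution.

Constraint 1: 3x + 3y <= 13
Constraint 2: 3x + 1y <= 6
Feasible x range (need y >= 0): 0 <= x <= min(13/3, 6/3) => x in {0, ..., 2}.
Enumerate feasible integer points row by row (the coefficient of y is 1 > 0, so for each x the largest feasible y gives the best value):
  x = 0: y <= min((13 - 3*0)/3, (6 - 3*0)/1) => y in {0, ..., 4}; best 2*0 + 1*4 = 4
  x = 1: y <= min((13 - 3*1)/3, (6 - 3*1)/1) => y in {0, ..., 3}; best 2*1 + 1*3 = 5
  x = 2: y <= min((13 - 3*2)/3, (6 - 3*2)/1) => y in {0}; best 2*2 + 1*0 = 4
The maximum 2x + 1y = 5 is achieved at x = 1, y = 3.
Check: 3*1 + 3*3 = 12 <= 13 and 3*1 + 1*3 = 6 <= 6.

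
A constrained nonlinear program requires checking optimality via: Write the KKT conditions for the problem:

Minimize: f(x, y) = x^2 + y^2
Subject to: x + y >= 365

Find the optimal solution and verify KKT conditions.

KKT conditions for min x^2 + y^2 s.t. x + y >= 365:
Stationarity: 2x = mu, 2y = mu
So x = y = mu/2.
Complementary slackness: mu*(x + y - 365) = 0
Primal feasibility: x + y >= 365; dual feasibility: mu >= 0
If mu = 0 then x = y = 0, but 0 + 0 < 365 is infeasible, so the constraint is active.
Constraint active: x + y = 2*(mu/2) = 365 => mu = 365
x = y = 365/2, f = 133225/2
Verify: stationarity 2*(365/2) = 365 = mu; primal 365/2 + 365/2 = 365 >= 365; dual mu = 365 >= 0; complementary slackness 365*(365 - 365) = 0. All KKT conditions hold.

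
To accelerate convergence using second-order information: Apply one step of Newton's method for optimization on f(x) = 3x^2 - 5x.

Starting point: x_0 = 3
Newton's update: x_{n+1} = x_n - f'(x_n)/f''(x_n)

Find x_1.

f(x) = 3x^2 - 5x
f'(x) = 6x + (-5), f''(x) = 6
Newton step: x_1 = x_0 - f'(x_0)/f''(x_0)
f'(3) = 13
x_1 = 3 - 13/6 = 5/6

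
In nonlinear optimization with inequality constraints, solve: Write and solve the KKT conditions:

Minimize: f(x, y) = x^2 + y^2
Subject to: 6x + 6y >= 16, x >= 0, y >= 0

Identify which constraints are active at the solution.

KKT conditions for min x^2 + y^2 s.t. 6x + 6y >= 16, x >= 0, y >= 0:
Stationarity: 2x = mu*6 + mu_x, 2y = mu*6 + mu_y, with mu, mu_x, mu_y >= 0
Complementary slackness: mu*(6x + 6y - 16) = 0, mu_x*x = 0, mu_y*y = 0
(0, 0) is infeasible (6*0 + 6*0 < 16), so if mu = 0 stationarity would force x = mu_x/2 >= 0, y = mu_y/2 >= 0 with mu_x*x = mu_y*y = 0, i.e. x = y = 0: contradiction. Hence mu > 0 and 6x + 6y = 16 is active.
Try x > 0, y > 0 (so mu_x = mu_y = 0): x = 6*mu/2, y = 6*mu/2
Substitute: 6*(6*mu/2) + 6*(6*mu/2) = 16
  mu*72/2 = 16 => mu = 4/9
x* = 4/3 > 0, y* = 4/3 > 0, consistent with mu_x = mu_y = 0.
f is convex and the constraints are linear, so this KKT point is the global minimum.
f* = 32/9
Active constraints: 6x + 6y >= 16 (holds with equality, mu = 4/9 > 0); x >= 0 and y >= 0 are inactive (mu_x = mu_y = 0).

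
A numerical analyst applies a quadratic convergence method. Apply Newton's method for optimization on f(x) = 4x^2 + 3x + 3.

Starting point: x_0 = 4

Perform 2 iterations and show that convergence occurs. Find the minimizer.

f(x) = 4x^2 + 3x + 3, f'(x) = 8x + (3), f''(x) = 8
Step 1: f'(4) = 35, x_1 = 4 - 35/8 = -3/8
Step 2: f'(-3/8) = 0, x_2 = -3/8 (converged)
Newton's method converges in 1 step for quadratics.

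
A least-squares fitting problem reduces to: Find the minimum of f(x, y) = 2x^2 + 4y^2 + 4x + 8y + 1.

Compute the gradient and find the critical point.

f(x,y) = 2x^2 + 4y^2 + 4x + 8y + 1
df/dx = 4x + (4) = 0  =>  x = -1
df/dy = 8y + (8) = 0  =>  y = -1
f(-1, -1) = 2*(-1)^2 + 4*(-1)^2 + 4*(-1) + 8*(-1) + 1 = -5
Hessian is diagonal with entries 4, 8 > 0, so this is a minimum.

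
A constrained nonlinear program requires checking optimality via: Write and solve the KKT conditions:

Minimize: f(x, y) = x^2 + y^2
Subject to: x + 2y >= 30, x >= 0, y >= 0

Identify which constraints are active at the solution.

KKT conditions for min x^2 + y^2 s.t. 1x + 2y >= 30, x >= 0, y >= 0:
Stationarity: 2x = mu*1 + mu_x, 2y = mu*2 + mu_y, with mu, mu_x, mu_y >= 0
Complementary slackness: mu*(x + 2y - 30) = 0, mu_x*x = 0, mu_y*y = 0
(0, 0) is infeasible (1*0 + 2*0 < 30), so if mu = 0 stationarity would force x = mu_x/2 >= 0, y = mu_y/2 >= 0 with mu_x*x = mu_y*y = 0, i.e. x = y = 0: contradiction. Hence mu > 0 and x + 2y = 30 is active.
Try x > 0, y > 0 (so mu_x = mu_y = 0): x = 1*mu/2, y = 2*mu/2
Substitute: 1*(1*mu/2) + 2*(2*mu/2) = 30
  mu*5/2 = 30 => mu = 12
x* = 6 > 0, y* = 12 > 0, consistent with mu_x = mu_y = 0.
f is convex and the constraints are linear, so this KKT point is the global minimum.
f* = 180
Active constraints: x + 2y >= 30 (holds with equality, mu = 12 > 0); x >= 0 and y >= 0 are inactive (mu_x = mu_y = 0).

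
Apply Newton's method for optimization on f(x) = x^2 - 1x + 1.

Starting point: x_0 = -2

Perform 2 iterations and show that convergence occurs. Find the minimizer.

f(x) = x^2 - 1x + 1, f'(x) = 2x + (-1), f''(x) = 2
Step 1: f'(-2) = -5, x_1 = -2 - -5/2 = 1/2
Step 2: f'(1/2) = 0, x_2 = 1/2 (converged)
Newton's method converges in 1 step for quadratics.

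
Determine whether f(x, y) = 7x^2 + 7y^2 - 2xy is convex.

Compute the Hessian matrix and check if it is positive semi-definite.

f(x,y) = 7x^2 + 7y^2 - 2xy
Hessian H = [[14, -2], [-2, 14]]
trace(H) = 28, det(H) = 192
Eigenvalues: (28 +/- sqrt(16)) / 2 = 16, 12
Since both eigenvalues > 0, f is convex.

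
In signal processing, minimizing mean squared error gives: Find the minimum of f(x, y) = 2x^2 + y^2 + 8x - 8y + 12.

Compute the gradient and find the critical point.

f(x,y) = 2x^2 + y^2 + 8x - 8y + 12
df/dx = 4x + (8) = 0  =>  x = -2
df/dy = 2y + (-8) = 0  =>  y = 4
f(-2, 4) = 2*(-2)^2 + 1*(4)^2 + 8*(-2) + -8*(4) + 12 = -12
Hessian is diagonal with entries 4, 2 > 0, so this is a minimum.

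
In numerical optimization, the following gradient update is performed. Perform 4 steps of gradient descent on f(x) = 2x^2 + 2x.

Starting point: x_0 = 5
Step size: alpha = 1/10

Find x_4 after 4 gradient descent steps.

f(x) = 2x^2 + 2x, f'(x) = 4x + (2)
Step 1: f'(5) = 22, x_1 = 5 - 1/10 * 22 = 14/5
Step 2: f'(14/5) = 66/5, x_2 = 14/5 - 1/10 * 66/5 = 37/25
Step 3: f'(37/25) = 198/25, x_3 = 37/25 - 1/10 * 198/25 = 86/125
Step 4: f'(86/125) = 594/125, x_4 = 86/125 - 1/10 * 594/125 = 133/625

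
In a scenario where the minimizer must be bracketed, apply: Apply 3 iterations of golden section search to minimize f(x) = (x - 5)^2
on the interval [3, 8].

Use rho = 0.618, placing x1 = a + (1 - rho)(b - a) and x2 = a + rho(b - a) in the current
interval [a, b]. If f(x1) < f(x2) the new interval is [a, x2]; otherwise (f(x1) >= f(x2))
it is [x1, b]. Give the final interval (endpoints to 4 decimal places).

Golden section search for min of f(x) = (x - 5)^2 on [3, 8].
Each step: x1 = a + (1 - rho)(b - a), x2 = a + rho(b - a); if f(x1) < f(x2) keep [a, x2], otherwise keep [x1, b].
Step 1: [3.0000, 8.0000], x1=4.9100 (f=0.0081), x2=6.0900 (f=1.1881); f(x1) < f(x2) => keep [3.0000, 6.0900]
Step 2: [3.0000, 6.0900], x1=4.1804 (f=0.6718), x2=4.9096 (f=0.0082); f(x1) > f(x2) => keep [4.1804, 6.0900]
Step 3: [4.1804, 6.0900], x1=4.9099 (f=0.0081), x2=5.3605 (f=0.1300); f(x1) < f(x2) => keep [4.1804, 5.3605]
Final interval: [4.1804, 5.3605]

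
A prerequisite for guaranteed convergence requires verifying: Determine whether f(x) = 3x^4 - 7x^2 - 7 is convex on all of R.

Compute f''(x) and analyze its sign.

f(x) = 3x^4 - 7x^2 - 7
f'(x) = 12x^3 + -14x
f''(x) = 36x^2 + -14
f''(0) = -14 < 0, so not convex near x = 0
Therefore, f is not globally convex on R.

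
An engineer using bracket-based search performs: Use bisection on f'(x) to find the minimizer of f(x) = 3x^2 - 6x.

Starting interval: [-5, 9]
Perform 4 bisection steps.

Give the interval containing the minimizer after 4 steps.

Finding critical point of f(x) = 3x^2 - 6x using bisection on f'(x) = 6x + -6.
f'(x) = 0 when x = 1.
Starting interval: [-5, 9]
Step 1: mid = 2, f'(mid) = 6, new interval = [-5, 2]
Step 2: mid = -3/2, f'(mid) = -15, new interval = [-3/2, 2]
Step 3: mid = 1/4, f'(mid) = -9/2, new interval = [1/4, 2]
Step 4: mid = 9/8, f'(mid) = 3/4, new interval = [1/4, 9/8]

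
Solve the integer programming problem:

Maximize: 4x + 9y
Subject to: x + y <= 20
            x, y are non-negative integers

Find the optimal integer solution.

Objective: 4x + 9y, constraint: x + y <= 20
Coefficient of y is 9 > coefficient of x is 4, so allocate the entire budget to y.
Optimal: x = 0, y = 20, value = 180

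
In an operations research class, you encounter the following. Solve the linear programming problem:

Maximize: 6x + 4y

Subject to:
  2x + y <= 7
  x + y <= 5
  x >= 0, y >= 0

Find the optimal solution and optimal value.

Feasible vertices: (0, 0), (0, 5), (2, 3), (7/2, 0)
Objective 6x + 4y at each:
  (0, 0): 0
  (0, 5): 20
  (2, 3): 24
  (7/2, 0): 21
Maximum is 24 at (2, 3).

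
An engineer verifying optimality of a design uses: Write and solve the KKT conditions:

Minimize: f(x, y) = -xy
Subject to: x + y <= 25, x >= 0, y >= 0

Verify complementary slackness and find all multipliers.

Problem: min -xy s.t. x + y <= 25 (multiplier lambda), x >= 0 (mu_x), y >= 0 (mu_y)
KKT stationarity: -y + lambda - mu_x = 0, -x + lambda - mu_y = 0, with lambda, mu_x, mu_y >= 0
Complementary slackness: lambda*(x + y - 25) = 0, mu_x*x = 0, mu_y*y = 0
If lambda = 0: y = -mu_x <= 0 and x = -mu_y <= 0 force x = y = 0 with f = 0; but x = y = 25/2 is feasible with f = -625/4 < 0, so this is not the minimum. Hence lambda > 0 and x + y = 25.
Try x > 0, y > 0 (so mu_x = mu_y = 0): y = lambda, x = lambda => x = y = lambda
x + y = 25 => 2*lambda = 25 => lambda = 25/2
x* = y* = 25/2 > 0, consistent with mu_x = mu_y = 0.
(Any feasible point with x = 0 or y = 0 has f = 0 > -625/4, so the minimum is not on those boundaries.)
min(-xy) = -625/4 (i.e. max xy = 625/4)
Multipliers: lambda = 25/2, mu_x = 0, mu_y = 0
Complementary slackness: lambda*(x + y - 25) = 25/2*(25/2 + 25/2 - 25) = 0, mu_x*x = 0*25/2 = 0, mu_y*y = 0*25/2 = 0. Satisfied.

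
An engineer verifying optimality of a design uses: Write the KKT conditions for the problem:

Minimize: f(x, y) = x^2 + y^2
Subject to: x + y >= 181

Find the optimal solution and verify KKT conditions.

KKT conditions for min x^2 + y^2 s.t. x + y >= 181:
Stationarity: 2x = mu, 2y = mu
So x = y = mu/2.
Complementary slackness: mu*(x + y - 181) = 0
Primal feasibility: x + y >= 181; dual feasibility: mu >= 0
If mu = 0 then x = y = 0, but 0 + 0 < 181 is infeasible, so the constraint is active.
Constraint active: x + y = 2*(mu/2) = 181 => mu = 181
x = y = 181/2, f = 32761/2
Verify: stationarity 2*(181/2) = 181 = mu; primal 181/2 + 181/2 = 181 >= 181; dual mu = 181 >= 0; complementary slackness 181*(181 - 181) = 0. All KKT conditions hold.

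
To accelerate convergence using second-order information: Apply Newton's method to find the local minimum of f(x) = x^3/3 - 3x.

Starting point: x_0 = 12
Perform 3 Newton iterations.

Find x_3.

f(x) = x^3/3 - 3x
f'(x) = x^2 - 3, f''(x) = 2x
Newton update: x_{n+1} = x_n - (x_n^2 - 3)/(2*x_n)
Step 1: x_0 = 12, f'=141, f''=24, x_1 = 49/8
Step 2: x_1 = 49/8, f'=2209/64, f''=49/4, x_2 = 2593/784
Step 3: x_2 = 2593/784, f'=4879681/614656, f''=2593/392, x_3 = 8567617/4065824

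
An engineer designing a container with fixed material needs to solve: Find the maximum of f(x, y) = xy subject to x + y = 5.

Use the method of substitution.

Substitute y = 5 - x into f(x,y) = xy:
g(x) = x(5 - x) = 5x - x^2
g'(x) = 5 - 2x = 0  =>  x = 5/2
y = 5 - 5/2 = 5/2
Maximum value = (5/2) * (5/2) = 25/4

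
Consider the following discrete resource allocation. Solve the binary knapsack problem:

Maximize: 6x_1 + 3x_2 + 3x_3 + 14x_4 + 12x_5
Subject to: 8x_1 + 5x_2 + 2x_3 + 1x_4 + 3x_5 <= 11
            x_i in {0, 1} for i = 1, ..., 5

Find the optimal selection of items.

Items: item 1 (v=6, w=8), item 2 (v=3, w=5), item 3 (v=3, w=2), item 4 (v=14, w=1), item 5 (v=12, w=3)
Capacity: 11
Checking all 32 subsets (w = total weight, v = total value):
  {}: w = 0, v = 0
  {1}: w = 8, v = 6
  {2}: w = 5, v = 3
  {3}: w = 2, v = 3
  {4}: w = 1, v = 14
  {5}: w = 3, v = 12
  {1, 2}: w = 13 > 11, infeasible
  {1, 3}: w = 10, v = 9
  {1, 4}: w = 9, v = 20
  {1, 5}: w = 11, v = 18
  {2, 3}: w = 7, v = 6
  {2, 4}: w = 6, v = 17
  {2, 5}: w = 8, v = 15
  {3, 4}: w = 3, v = 17
  {3, 5}: w = 5, v = 15
  {4, 5}: w = 4, v = 26
  {1, 2, 3}: w = 15 > 11, infeasible
  {1, 2, 4}: w = 14 > 11, infeasible
  {1, 2, 5}: w = 16 > 11, infeasible
  {1, 3, 4}: w = 11, v = 23
  {1, 3, 5}: w = 13 > 11, infeasible
  {1, 4, 5}: w = 12 > 11, infeasible
  {2, 3, 4}: w = 8, v = 20
  {2, 3, 5}: w = 10, v = 18
  {2, 4, 5}: w = 9, v = 29
  {3, 4, 5}: w = 6, v = 29
  {1, 2, 3, 4}: w = 16 > 11, infeasible
  {1, 2, 3, 5}: w = 18 > 11, infeasible
  {1, 2, 4, 5}: w = 17 > 11, infeasible
  {1, 3, 4, 5}: w = 14 > 11, infeasible
  {2, 3, 4, 5}: w = 11, v = 32
  {1, 2, 3, 4, 5}: w = 19 > 11, infeasible
Best feasible subset: items [2, 3, 4, 5]
Total weight: 11 <= 11, total value: 32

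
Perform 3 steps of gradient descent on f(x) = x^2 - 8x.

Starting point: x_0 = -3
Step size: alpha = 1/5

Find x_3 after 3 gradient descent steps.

f(x) = x^2 - 8x, f'(x) = 2x + (-8)
Step 1: f'(-3) = -14, x_1 = -3 - 1/5 * -14 = -1/5
Step 2: f'(-1/5) = -42/5, x_2 = -1/5 - 1/5 * -42/5 = 37/25
Step 3: f'(37/25) = -126/25, x_3 = 37/25 - 1/5 * -126/25 = 311/125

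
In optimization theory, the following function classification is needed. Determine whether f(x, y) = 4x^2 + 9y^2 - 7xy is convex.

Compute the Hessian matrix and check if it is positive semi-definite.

f(x,y) = 4x^2 + 9y^2 - 7xy
Hessian H = [[8, -7], [-7, 18]]
trace(H) = 26, det(H) = 95
Eigenvalues: (26 +/- sqrt(296)) / 2 = 21.6, 4.398
Since both eigenvalues > 0, f is convex.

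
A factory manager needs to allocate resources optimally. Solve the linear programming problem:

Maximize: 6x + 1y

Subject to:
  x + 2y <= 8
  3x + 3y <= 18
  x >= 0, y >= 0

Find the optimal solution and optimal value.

Feasible vertices: (0, 0), (0, 4), (4, 2), (6, 0)
Objective 6x + 1y at each:
  (0, 0): 0
  (0, 4): 4
  (4, 2): 26
  (6, 0): 36
Maximum is 36 at (6, 0).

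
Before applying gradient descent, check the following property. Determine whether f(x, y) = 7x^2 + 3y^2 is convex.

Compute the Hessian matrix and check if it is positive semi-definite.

f(x,y) = 7x^2 + 3y^2
Hessian H = [[14, 0], [0, 6]]
trace(H) = 20, det(H) = 84
Eigenvalues: (20 +/- sqrt(64)) / 2 = 14, 6
Since both eigenvalues > 0, f is convex.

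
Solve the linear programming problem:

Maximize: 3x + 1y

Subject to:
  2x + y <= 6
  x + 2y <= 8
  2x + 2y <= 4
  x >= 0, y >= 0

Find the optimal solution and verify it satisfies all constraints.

Feasible vertices: (0, 0), (0, 2), (2, 0)
Objective 3x + 1y at each vertex:
  (0, 0): 0
  (0, 2): 2
  (2, 0): 6
Maximum is 6 at (2, 0).
Verify constraints at (x, y) = (2, 0):
  2*2 + 1*0 = 4 <= 6
  1*2 + 2*0 = 2 <= 8
  2*2 + 2*0 = 4 <= 4 (active)
  x = 2 >= 0, y = 0 >= 0. All constraints satisfied.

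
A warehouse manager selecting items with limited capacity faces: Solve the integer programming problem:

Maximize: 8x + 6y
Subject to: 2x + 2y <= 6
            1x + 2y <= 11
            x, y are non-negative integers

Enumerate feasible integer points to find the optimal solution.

Constraint 1: 2x + 2y <= 6
Constraint 2: 1x + 2y <= 11
Feasible x range (need y >= 0): 0 <= x <= min(6/2, 11/1) => x in {0, ..., 3}.
Enumerate feasible integer points row by row (the coefficient of y is 6 > 0, so for each x the largest feasible y gives the best value):
  x = 0: y <= min((6 - 2*0)/2, (11 - 1*0)/2) => y in {0, ..., 3}; best 8*0 + 6*3 = 18
  x = 1: y <= min((6 - 2*1)/2, (11 - 1*1)/2) => y in {0, ..., 2}; best 8*1 + 6*2 = 20
  x = 2: y <= min((6 - 2*2)/2, (11 - 1*2)/2) => y in {0, ..., 1}; best 8*2 + 6*1 = 22
  x = 3: y <= min((6 - 2*3)/2, (11 - 1*3)/2) => y in {0}; best 8*3 + 6*0 = 24
The maximum 8x + 6y = 24 is achieved at x = 3, y = 0.
Check: 2*3 + 2*0 = 6 <= 6 and 1*3 + 2*0 = 3 <= 11.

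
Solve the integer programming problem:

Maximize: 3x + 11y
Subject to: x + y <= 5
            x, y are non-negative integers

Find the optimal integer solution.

Objective: 3x + 11y, constraint: x + y <= 5
Coefficient of y is 11 > coefficient of x is 3, so allocate the entire budget to y.
Optimal: x = 0, y = 5, value = 55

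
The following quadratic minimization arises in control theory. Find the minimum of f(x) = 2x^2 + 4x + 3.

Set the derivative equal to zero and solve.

f(x) = 2x^2 + 4x + 3
f'(x) = 4x + (4) = 0
x = -4/4 = -1
f(-1) = 1
Since f''(x) = 4 > 0, this is a minimum.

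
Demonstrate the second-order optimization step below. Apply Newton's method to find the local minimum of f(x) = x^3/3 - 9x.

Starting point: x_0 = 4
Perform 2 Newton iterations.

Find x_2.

f(x) = x^3/3 - 9x
f'(x) = x^2 - 9, f''(x) = 2x
Newton update: x_{n+1} = x_n - (x_n^2 - 9)/(2*x_n)
Step 1: x_0 = 4, f'=7, f''=8, x_1 = 25/8
Step 2: x_1 = 25/8, f'=49/64, f''=25/4, x_2 = 1201/400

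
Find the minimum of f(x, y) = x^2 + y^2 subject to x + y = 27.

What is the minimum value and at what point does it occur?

Substitute y = 27 - x into f(x,y) = x^2 + y^2:
g(x) = x^2 + (27 - x)^2 = 2x^2 - 54x + 729
g'(x) = 4x - 54 = 0  =>  x = 27/2
y = 27 - 27/2 = 27/2
Minimum value = (27/2)^2 + (27/2)^2 = 729/2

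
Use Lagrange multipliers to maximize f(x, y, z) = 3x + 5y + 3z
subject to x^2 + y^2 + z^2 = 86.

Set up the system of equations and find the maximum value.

Lagrange conditions: 3 = 2*lambda*x, 5 = 2*lambda*y, 3 = 2*lambda*z
So x:3 = y:5 = z:3, i.e. x = 3t, y = 5t, z = 3t
Constraint: t^2*(3^2 + 5^2 + 3^2) = 86
  t^2 * 43 = 86  =>  t = sqrt(2)
Maximum = 3*3t + 5*5t + 3*3t = 43*sqrt(2) = sqrt(3698)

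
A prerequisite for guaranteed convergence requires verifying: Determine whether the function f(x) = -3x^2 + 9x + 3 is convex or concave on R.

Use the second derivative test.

f(x) = -3x^2 + 9x + 3
f'(x) = -6x + 9
f''(x) = -6
Since f''(x) = -6 < 0 for all x, f is concave on R.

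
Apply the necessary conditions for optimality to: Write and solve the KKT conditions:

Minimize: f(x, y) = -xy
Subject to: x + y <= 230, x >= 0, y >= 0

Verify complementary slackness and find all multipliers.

Problem: min -xy s.t. x + y <= 230 (multiplier lambda), x >= 0 (mu_x), y >= 0 (mu_y)
KKT stationarity: -y + lambda - mu_x = 0, -x + lambda - mu_y = 0, with lambda, mu_x, mu_y >= 0
Complementary slackness: lambda*(x + y - 230) = 0, mu_x*x = 0, mu_y*y = 0
If lambda = 0: y = -mu_x <= 0 and x = -mu_y <= 0 force x = y = 0 with f = 0; but x = y = 115 is feasible with f = -13225 < 0, so this is not the minimum. Hence lambda > 0 and x + y = 230.
Try x > 0, y > 0 (so mu_x = mu_y = 0): y = lambda, x = lambda => x = y = lambda
x + y = 230 => 2*lambda = 230 => lambda = 115
x* = y* = 115 > 0, consistent with mu_x = mu_y = 0.
(Any feasible point with x = 0 or y = 0 has f = 0 > -13225, so the minimum is not on those boundaries.)
min(-xy) = -13225 (i.e. max xy = 13225)
Multipliers: lambda = 115, mu_x = 0, mu_y = 0
Complementary slackness: lambda*(x + y - 230) = 115*(115 + 115 - 230) = 0, mu_x*x = 0*115 = 0, mu_y*y = 0*115 = 0. Satisfied.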